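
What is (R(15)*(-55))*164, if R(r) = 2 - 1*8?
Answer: 54120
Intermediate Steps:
R(r) = -6 (R(r) = 2 - 8 = -6)
(R(15)*(-55))*164 = -6*(-55)*164 = 330*164 = 54120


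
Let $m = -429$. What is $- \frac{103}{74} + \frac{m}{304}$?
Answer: $- \frac{31529}{11248} \approx -2.8031$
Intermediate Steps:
$- \frac{103}{74} + \frac{m}{304} = - \frac{103}{74} - \frac{429}{304} = - \frac{31529}{11248}$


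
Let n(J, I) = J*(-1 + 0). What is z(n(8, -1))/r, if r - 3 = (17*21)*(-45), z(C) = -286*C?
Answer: -1144/8031 ≈ -0.14245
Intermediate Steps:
n(J, I) = -J (n(J, I) = J*(-1) = -J)
r = -16062 (r = 3 + (17*21)*(-45) = 3 + 357*(-45) = 3 - 16065 = -16062)
z(n(8, -1))/r = -(-286)*8/(-16062) = -286*(-8)*(-1/16062) = 2288*(-1/16062) = -1144/8031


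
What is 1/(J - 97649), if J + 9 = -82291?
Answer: -1/179949 ≈ -5.5571e-6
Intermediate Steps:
J = -82300 (J = -9 - 82291 = -82300)
1/(J - 97649) = 1/(-82300 - 97649) = 1/(-179949) = -1/179949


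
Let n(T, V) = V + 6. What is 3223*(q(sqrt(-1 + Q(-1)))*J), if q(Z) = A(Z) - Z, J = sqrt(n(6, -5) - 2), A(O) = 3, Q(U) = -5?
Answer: 3223*sqrt(6) + 9669*I ≈ 7894.7 + 9669.0*I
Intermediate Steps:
n(T, V) = 6 + V
J = I (J = sqrt((6 - 5) - 2) = sqrt(1 - 2) = sqrt(-1) = I ≈ 1.0*I)
q(Z) = 3 - Z
3223*(q(sqrt(-1 + Q(-1)))*J) = 3223*((3 - sqrt(-1 - 5))*I) = 3223*((3 - sqrt(-6))*I) = 3223*((3 - I*sqrt(6))*I) = 3223*(I*(3 - I*sqrt(6))) = 3223*I*(3 - I*sqrt(6))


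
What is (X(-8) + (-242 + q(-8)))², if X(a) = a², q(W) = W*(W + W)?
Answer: 2500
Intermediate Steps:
q(W) = 2*W² (q(W) = W*(2*W) = 2*W²)
(X(-8) + (-242 + q(-8)))² = ((-8)² + (-242 + 2*(-8)²))² = (64 + (-242 + 2*64))² = (64 + (-242 + 128))² = (64 - 114)² = (-50)² = 2500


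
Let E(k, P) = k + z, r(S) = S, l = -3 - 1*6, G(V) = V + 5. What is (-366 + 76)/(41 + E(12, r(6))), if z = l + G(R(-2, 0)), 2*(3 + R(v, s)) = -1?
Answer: -580/91 ≈ -6.3736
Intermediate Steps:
R(v, s) = -7/2 (R(v, s) = -3 + (½)*(-1) = -3 - ½ = -7/2)
G(V) = 5 + V
l = -9 (l = -3 - 6 = -9)
z = -15/2 (z = -9 + (5 - 7/2) = -9 + 3/2 = -15/2 ≈ -7.5000)
E(k, P) = -15/2 + k (E(k, P) = k - 15/2 = -15/2 + k)
(-366 + 76)/(41 + E(12, r(6))) = (-366 + 76)/(41 + (-15/2 + 12)) = -290/(41 + 9/2) = -290/91/2 = -290*2/91 = -580/91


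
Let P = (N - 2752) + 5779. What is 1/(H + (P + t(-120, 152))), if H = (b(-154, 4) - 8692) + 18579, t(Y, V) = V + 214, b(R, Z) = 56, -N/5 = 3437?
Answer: -1/3849 ≈ -0.00025981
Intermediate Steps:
N = -17185 (N = -5*3437 = -17185)
P = -14158 (P = (-17185 - 2752) + 5779 = -19937 + 5779 = -14158)
t(Y, V) = 214 + V
H = 9943 (H = (56 - 8692) + 18579 = -8636 + 18579 = 9943)
1/(H + (P + t(-120, 152))) = 1/(9943 + (-14158 + (214 + 152))) = 1/(9943 + (-14158 + 366)) = 1/(9943 - 13792) = 1/(-3849) = -1/3849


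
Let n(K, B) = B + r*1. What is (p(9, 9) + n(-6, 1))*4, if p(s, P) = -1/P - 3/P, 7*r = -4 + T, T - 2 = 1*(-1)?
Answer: 32/63 ≈ 0.50794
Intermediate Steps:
T = 1 (T = 2 + 1*(-1) = 2 - 1 = 1)
r = -3/7 (r = (-4 + 1)/7 = (⅐)*(-3) = -3/7 ≈ -0.42857)
p(s, P) = -4/P
n(K, B) = -3/7 + B (n(K, B) = B - 3/7*1 = B - 3/7 = -3/7 + B)
(p(9, 9) + n(-6, 1))*4 = (-4/9 + (-3/7 + 1))*4 = (-4*⅑ + 4/7)*4 = (-4/9 + 4/7)*4 = (8/63)*4 = 32/63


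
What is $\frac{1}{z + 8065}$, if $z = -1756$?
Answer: $\frac{1}{6309} \approx 0.0001585$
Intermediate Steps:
$\frac{1}{z + 8065} = \frac{1}{-1756 + 8065} = \frac{1}{6309}$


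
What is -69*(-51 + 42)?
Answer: 621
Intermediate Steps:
-69*(-51 + 42) = -69*(-9) = 621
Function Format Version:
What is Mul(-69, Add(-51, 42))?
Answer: 621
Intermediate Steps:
Mul(-69, Add(-51, 42)) = Mul(-69, -9) = 621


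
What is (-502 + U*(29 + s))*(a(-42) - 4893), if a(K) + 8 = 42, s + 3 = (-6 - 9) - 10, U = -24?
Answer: 2555834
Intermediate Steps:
s = -28 (s = -3 + ((-6 - 9) - 10) = -3 + (-15 - 10) = -3 - 25 = -28)
a(K) = 34 (a(K) = -8 + 42 = 34)
(-502 + U*(29 + s))*(a(-42) - 4893) = (-502 - 24*(29 - 28))*(34 - 4893) = (-502 - 24*1)*(-4859) = (-502 - 24)*(-4859) = -526*(-4859) = 2555834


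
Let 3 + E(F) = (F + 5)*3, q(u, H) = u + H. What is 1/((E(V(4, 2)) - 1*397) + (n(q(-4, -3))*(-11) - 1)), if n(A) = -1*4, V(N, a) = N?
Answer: -1/330 ≈ -0.0030303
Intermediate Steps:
q(u, H) = H + u
E(F) = 12 + 3*F (E(F) = -3 + (F + 5)*3 = -3 + (5 + F)*3 = -3 + (15 + 3*F) = 12 + 3*F)
n(A) = -4
1/((E(V(4, 2)) - 1*397) + (n(q(-4, -3))*(-11) - 1)) = 1/(((12 + 3*4) - 1*397) + (-4*(-11) - 1)) = 1/(((12 + 12) - 397) + (44 - 1)) = 1/((24 - 397) + 43) = 1/(-373 + 43) = 1/(-330) = -1/330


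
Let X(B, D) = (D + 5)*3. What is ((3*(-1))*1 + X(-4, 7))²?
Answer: 1089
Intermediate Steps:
X(B, D) = 15 + 3*D (X(B, D) = (5 + D)*3 = 15 + 3*D)
((3*(-1))*1 + X(-4, 7))² = ((3*(-1))*1 + (15 + 3*7))² = (-3*1 + (15 + 21))² = (-3 + 36)² = 33² = 1089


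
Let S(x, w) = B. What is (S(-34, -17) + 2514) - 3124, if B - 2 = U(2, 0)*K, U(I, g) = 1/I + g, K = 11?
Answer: -1205/2 ≈ -602.50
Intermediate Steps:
U(I, g) = g + 1/I
B = 15/2 (B = 2 + (0 + 1/2)*11 = 2 + (0 + ½)*11 = 2 + (½)*11 = 2 + 11/2 = 15/2 ≈ 7.5000)
S(x, w) = 15/2
(S(-34, -17) + 2514) - 3124 = (15/2 + 2514) - 3124 = 5043/2 - 3124 = -1205/2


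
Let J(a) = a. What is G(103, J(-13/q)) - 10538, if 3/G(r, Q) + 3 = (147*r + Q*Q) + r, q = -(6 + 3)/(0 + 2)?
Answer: -13016505743/1235197 ≈ -10538.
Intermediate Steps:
q = -9/2 ≈ -4.5000
G(r, Q) = 3/(-3 + Q² + 148*r) (G(r, Q) = 3/(-3 + ((147*r + Q*Q) + r)) = 3/(-3 + ((147*r + Q²) + r)) = 3/(-3 + ((Q² + 147*r) + r)) = 3/(-3 + (Q² + 148*r)) = 3/(-3 + Q² + 148*r))
G(103, J(-13/q)) - 10538 = 3/(-3 + (-13/(-9/2))² + 148*103) - 10538 = 3/(-3 + (-13*(-2/9))² + 15244) - 10538 = 3/(-3 + (26/9)² + 15244) - 10538 = 3/(-3 + 676/81 + 15244) - 10538 = 3/(1235197/81) - 10538 = 3*(81/1235197) - 10538 = 243/1235197 - 10538 = -13016505743/1235197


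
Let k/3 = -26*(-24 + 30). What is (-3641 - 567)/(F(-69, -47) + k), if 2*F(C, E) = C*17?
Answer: 8416/2109 ≈ 3.9905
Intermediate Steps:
F(C, E) = 17*C/2 (F(C, E) = (C*17)/2 = (17*C)/2 = 17*C/2)
k = -468 (k = 3*(-26*(-24 + 30)) = 3*(-26*6) = 3*(-156) = -468)
(-3641 - 567)/(F(-69, -47) + k) = (-3641 - 567)/((17/2)*(-69) - 468) = -4208/(-1173/2 - 468) = -4208/(-2109/2) = -4208*(-2/2109) = 8416/2109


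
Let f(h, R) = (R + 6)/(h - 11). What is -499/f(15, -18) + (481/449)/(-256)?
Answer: 57355613/344832 ≈ 166.33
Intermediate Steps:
f(h, R) = (6 + R)/(-11 + h)
-499/f(15, -18) + (481/449)/(-256) = -499*(-11 + 15)/(6 - 18) + (481/449)/(-256) = -499/(-12/4) + (481*(1/449))*(-1/256) = -499/((1/4)*(-12)) + (481/449)*(-1/256) = -499/(-3) - 481/114944 = -499*(-1/3) - 481/114944 = 499/3 - 481/114944 = 57355613/344832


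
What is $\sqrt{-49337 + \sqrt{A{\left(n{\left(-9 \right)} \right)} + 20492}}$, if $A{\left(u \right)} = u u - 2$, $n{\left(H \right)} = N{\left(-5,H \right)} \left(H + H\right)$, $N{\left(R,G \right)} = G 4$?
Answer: $\sqrt{-49337 + \sqrt{440394}} \approx 220.62 i$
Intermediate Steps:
$N{\left(R,G \right)} = 4 G$
$n{\left(H \right)} = 8 H^{2}$ ($n{\left(H \right)} = 4 H \left(H + H\right) = 4 H 2 H = 8 H^{2}$)
$A{\left(u \right)} = -2 + u^{2}$ ($A{\left(u \right)} = u^{2} - 2 = -2 + u^{2}$)
$\sqrt{-49337 + \sqrt{A{\left(n{\left(-9 \right)} \right)} + 20492}} = \sqrt{-49337 + \sqrt{\left(-2 + \left(8 \left(-9\right)^{2}\right)^{2}\right) + 20492}} = \sqrt{-49337 + \sqrt{\left(-2 + \left(8 \cdot 81\right)^{2}\right) + 20492}} = \sqrt{-49337 + \sqrt{\left(-2 + 648^{2}\right) + 20492}} = \sqrt{-49337 + \sqrt{\left(-2 + 419904\right) + 20492}} = \sqrt{-49337 + \sqrt{419902 + 20492}} = \sqrt{-49337 + \sqrt{440394}}$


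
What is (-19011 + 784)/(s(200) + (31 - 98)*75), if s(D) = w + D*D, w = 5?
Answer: -1657/3180 ≈ -0.52107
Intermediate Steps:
s(D) = 5 + D² (s(D) = 5 + D*D = 5 + D²)
(-19011 + 784)/(s(200) + (31 - 98)*75) = (-19011 + 784)/((5 + 200²) + (31 - 98)*75) = -18227/((5 + 40000) - 67*75) = -18227/(40005 - 5025) = -18227/34980 = -18227*1/34980 = -1657/3180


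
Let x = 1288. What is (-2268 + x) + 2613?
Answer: 1633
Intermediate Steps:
(-2268 + x) + 2613 = (-2268 + 1288) + 2613 = -980 + 2613 = 1633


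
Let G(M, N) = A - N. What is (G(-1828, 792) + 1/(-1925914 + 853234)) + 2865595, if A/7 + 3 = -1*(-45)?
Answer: 3073332249959/1072680 ≈ 2.8651e+6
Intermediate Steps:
A = 294 (A = -21 + 7*(-1*(-45)) = -21 + 7*45 = -21 + 315 = 294)
G(M, N) = 294 - N
(G(-1828, 792) + 1/(-1925914 + 853234)) + 2865595 = ((294 - 1*792) + 1/(-1925914 + 853234)) + 2865595 = ((294 - 792) + 1/(-1072680)) + 2865595 = (-498 - 1/1072680) + 2865595 = -534194641/1072680 + 2865595 = 3073332249959/1072680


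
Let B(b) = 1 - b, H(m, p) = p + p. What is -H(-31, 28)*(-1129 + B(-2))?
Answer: 63056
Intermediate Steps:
H(m, p) = 2*p
-H(-31, 28)*(-1129 + B(-2)) = -2*28*(-1129 + (1 - 1*(-2))) = -56*(-1129 + (1 + 2)) = -56*(-1129 + 3) = -56*(-1126) = -1*(-63056) = 63056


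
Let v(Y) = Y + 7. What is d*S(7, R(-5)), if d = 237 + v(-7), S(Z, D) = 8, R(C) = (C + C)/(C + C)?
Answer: 1896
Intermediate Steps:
v(Y) = 7 + Y
R(C) = 1 (R(C) = (2*C)/((2*C)) = (2*C)*(1/(2*C)) = 1)
d = 237 (d = 237 + (7 - 7) = 237 + 0 = 237)
d*S(7, R(-5)) = 237*8 = 1896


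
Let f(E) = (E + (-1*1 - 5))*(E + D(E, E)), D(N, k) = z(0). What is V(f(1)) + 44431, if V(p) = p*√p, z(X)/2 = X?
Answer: 44431 - 5*I*√5 ≈ 44431.0 - 11.18*I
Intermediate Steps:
z(X) = 2*X
D(N, k) = 0 (D(N, k) = 2*0 = 0)
f(E) = E*(-6 + E) (f(E) = (E + (-1*1 - 5))*(E + 0) = (E + (-1 - 5))*E = (E - 6)*E = (-6 + E)*E = E*(-6 + E))
V(p) = p^(3/2)
V(f(1)) + 44431 = (1*(-6 + 1))^(3/2) + 44431 = (1*(-5))^(3/2) + 44431 = (-5)^(3/2) + 44431 = -5*I*√5 + 44431 = 44431 - 5*I*√5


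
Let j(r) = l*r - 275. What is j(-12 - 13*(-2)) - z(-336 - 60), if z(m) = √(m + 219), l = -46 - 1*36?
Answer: -1423 - I*√177 ≈ -1423.0 - 13.304*I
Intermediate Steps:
l = -82 (l = -46 - 36 = -82)
z(m) = √(219 + m)
j(r) = -275 - 82*r (j(r) = -82*r - 275 = -275 - 82*r)
j(-12 - 13*(-2)) - z(-336 - 60) = (-275 - 82*(-12 - 13*(-2))) - √(219 + (-336 - 60)) = (-275 - 82*(-12 + 26)) - √(219 - 396) = (-275 - 82*14) - √(-177) = (-275 - 1148) - I*√177 = -1423 - I*√177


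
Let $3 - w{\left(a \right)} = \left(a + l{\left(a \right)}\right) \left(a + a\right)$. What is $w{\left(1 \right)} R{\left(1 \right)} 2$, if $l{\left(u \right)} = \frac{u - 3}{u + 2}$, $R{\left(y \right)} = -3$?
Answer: $-14$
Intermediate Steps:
$l{\left(u \right)} = \frac{-3 + u}{2 + u}$
$w{\left(a \right)} = 3 - 2 a \left(a + \frac{-3 + a}{2 + a}\right)$ ($w{\left(a \right)} = 3 - \left(a + \frac{-3 + a}{2 + a}\right) \left(a + a\right) = 3 - \left(a + \frac{-3 + a}{2 + a}\right) 2 a = 3 - 2 a \left(a + \frac{-3 + a}{2 + a}\right)$)
$w{\left(1 \right)} R{\left(1 \right)} 2 = \frac{6 - 6 \cdot 1^{2} - 2 \cdot 1^{3} + 9 \cdot 1}{2 + 1} \left(-3\right) 2 = \frac{6 - 6 - 2 + 9}{3} \left(-3\right) 2 = \frac{1}{3} \cdot 7 \left(-3\right) 2 = \frac{7}{3} \left(-3\right) 2 = \left(-7\right) 2 = -14$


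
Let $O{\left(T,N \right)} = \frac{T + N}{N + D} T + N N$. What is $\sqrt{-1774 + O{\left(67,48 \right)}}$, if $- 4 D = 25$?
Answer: $\frac{\sqrt{19928110}}{167} \approx 26.731$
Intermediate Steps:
$D = - \frac{25}{4}$ ($D = \left(- \frac{1}{4}\right) 25 = - \frac{25}{4} \approx -6.25$)
$O{\left(T,N \right)} = N^{2} + \frac{T \left(N + T\right)}{- \frac{25}{4} + N}$ ($O{\left(T,N \right)} = \frac{T + N}{N - \frac{25}{4}} T + N N = \frac{N + T}{- \frac{25}{4} + N} T + N^{2} = \frac{T \left(N + T\right)}{- \frac{25}{4} + N} + N^{2} = N^{2} + \frac{T \left(N + T\right)}{- \frac{25}{4} + N}$)
$\sqrt{-1774 + O{\left(67,48 \right)}} = \sqrt{-1774 + \frac{- 25 \cdot 48^{2} + 4 \cdot 48^{3} + 4 \cdot 67^{2} + 4 \cdot 48 \cdot 67}{-25 + 4 \cdot 48}} = \sqrt{-1774 + \frac{\left(-25\right) 2304 + 4 \cdot 110592 + 4 \cdot 4489 + 12864}{-25 + 192}} = \sqrt{-1774 + \frac{-57600 + 442368 + 17956 + 12864}{167}} = \sqrt{-1774 + \frac{1}{167} \cdot 415588} = \sqrt{-1774 + \frac{415588}{167}} = \sqrt{\frac{119330}{167}} = \frac{\sqrt{19928110}}{167}$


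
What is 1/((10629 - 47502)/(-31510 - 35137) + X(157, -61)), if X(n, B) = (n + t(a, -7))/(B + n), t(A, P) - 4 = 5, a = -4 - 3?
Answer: 3199056/7301605 ≈ 0.43813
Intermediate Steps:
a = -7
t(A, P) = 9 (t(A, P) = 4 + 5 = 9)
X(n, B) = (9 + n)/(B + n) (X(n, B) = (n + 9)/(B + n) = (9 + n)/(B + n))
1/((10629 - 47502)/(-31510 - 35137) + X(157, -61)) = 1/((10629 - 47502)/(-31510 - 35137) + (9 + 157)/(-61 + 157)) = 1/(-36873/(-66647) + 166/96) = 1/(-36873*(-1/66647) + (1/96)*166) = 1/(36873/66647 + 83/48) = 1/(7301605/3199056) = 3199056/7301605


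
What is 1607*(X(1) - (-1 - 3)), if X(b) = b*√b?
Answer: 8035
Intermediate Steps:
X(b) = b^(3/2)
1607*(X(1) - (-1 - 3)) = 1607*(1^(3/2) - (-1 - 3)) = 1607*(1 - 1*(-4)) = 1607*(1 + 4) = 1607*5 = 8035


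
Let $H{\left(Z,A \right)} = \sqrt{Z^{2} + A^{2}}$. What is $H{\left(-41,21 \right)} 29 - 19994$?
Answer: $-19994 + 29 \sqrt{2122} \approx -18658.0$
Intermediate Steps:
$H{\left(Z,A \right)} = \sqrt{A^{2} + Z^{2}}$
$H{\left(-41,21 \right)} 29 - 19994 = \sqrt{21^{2} + \left(-41\right)^{2}} \cdot 29 - 19994 = \sqrt{441 + 1681} \cdot 29 - 19994 = \sqrt{2122} \cdot 29 - 19994 = 29 \sqrt{2122} - 19994 = -19994 + 29 \sqrt{2122}$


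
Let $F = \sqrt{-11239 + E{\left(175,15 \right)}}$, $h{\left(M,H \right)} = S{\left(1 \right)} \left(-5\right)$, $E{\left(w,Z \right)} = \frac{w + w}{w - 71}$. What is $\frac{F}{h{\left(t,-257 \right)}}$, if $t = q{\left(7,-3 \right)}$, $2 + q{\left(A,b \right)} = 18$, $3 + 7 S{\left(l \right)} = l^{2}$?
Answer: $\frac{63 i \sqrt{93769}}{260} \approx 74.199 i$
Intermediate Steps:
$S{\left(l \right)} = - \frac{3}{7} + \frac{l^{2}}{7}$
$q{\left(A,b \right)} = 16$ ($q{\left(A,b \right)} = -2 + 18 = 16$)
$t = 16$
$E{\left(w,Z \right)} = \frac{2 w}{-71 + w}$
$h{\left(M,H \right)} = \frac{10}{7}$ ($h{\left(M,H \right)} = \left(- \frac{3}{7} + \frac{1^{2}}{7}\right) \left(-5\right) = \left(- \frac{3}{7} + \frac{1}{7} \cdot 1\right) \left(-5\right) = \left(- \frac{3}{7} + \frac{1}{7}\right) \left(-5\right) = \left(- \frac{2}{7}\right) \left(-5\right) = \frac{10}{7}$)
$F = \frac{9 i \sqrt{93769}}{26}$ ($F = \sqrt{-11239 + 2 \cdot 175 \frac{1}{-71 + 175}} = \sqrt{-11239 + 2 \cdot 175 \cdot \frac{1}{104}} = \sqrt{-11239 + \frac{175}{52}} = \sqrt{- \frac{584253}{52}} = \frac{9 i \sqrt{93769}}{26} \approx 106.0 i$)
$\frac{F}{h{\left(t,-257 \right)}} = \frac{\frac{9}{26} i \sqrt{93769}}{\frac{10}{7}} = \frac{9 i \sqrt{93769}}{26} \cdot \frac{7}{10} = \frac{63 i \sqrt{93769}}{260}$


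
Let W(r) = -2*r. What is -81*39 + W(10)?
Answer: -3179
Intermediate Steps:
-81*39 + W(10) = -81*39 - 2*10 = -3159 - 20 = -3179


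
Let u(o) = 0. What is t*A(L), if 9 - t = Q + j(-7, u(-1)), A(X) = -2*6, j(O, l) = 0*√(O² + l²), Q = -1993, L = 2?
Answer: -24024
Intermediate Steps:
j(O, l) = 0
A(X) = -12
t = 2002 (t = 9 - (-1993 + 0) = 9 - 1*(-1993) = 9 + 1993 = 2002)
t*A(L) = 2002*(-12) = -24024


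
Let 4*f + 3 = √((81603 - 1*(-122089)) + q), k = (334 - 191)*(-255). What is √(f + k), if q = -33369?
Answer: √(-145863 + √170323)/2 ≈ 190.69*I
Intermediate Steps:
k = -36465 (k = 143*(-255) = -36465)
f = -¾ + √170323/4 (f = -¾ + √((81603 - 1*(-122089)) - 33369)/4 = -¾ + √((81603 + 122089) - 33369)/4 = -¾ + √(203692 - 33369)/4 = -¾ + √170323/4 ≈ 102.43)
√(f + k) = √((-¾ + √170323/4) - 36465) = √(-145863/4 + √170323/4)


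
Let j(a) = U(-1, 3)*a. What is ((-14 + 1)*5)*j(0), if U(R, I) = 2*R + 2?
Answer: 0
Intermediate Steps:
U(R, I) = 2 + 2*R
j(a) = 0 (j(a) = (2 + 2*(-1))*a = (2 - 2)*a = 0*a = 0)
((-14 + 1)*5)*j(0) = ((-14 + 1)*5)*0 = -13*5*0 = -65*0 = 0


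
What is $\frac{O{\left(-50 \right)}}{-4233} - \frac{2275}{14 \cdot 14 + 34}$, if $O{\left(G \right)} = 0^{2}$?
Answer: $- \frac{455}{46} \approx -9.8913$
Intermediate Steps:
$O{\left(G \right)} = 0$
$\frac{O{\left(-50 \right)}}{-4233} - \frac{2275}{14 \cdot 14 + 34} = \frac{0}{-4233} - \frac{2275}{14 \cdot 14 + 34} = 0 \left(- \frac{1}{4233}\right) - \frac{2275}{196 + 34} = 0 - \frac{2275}{230} = 0 - \frac{455}{46} = - \frac{455}{46}$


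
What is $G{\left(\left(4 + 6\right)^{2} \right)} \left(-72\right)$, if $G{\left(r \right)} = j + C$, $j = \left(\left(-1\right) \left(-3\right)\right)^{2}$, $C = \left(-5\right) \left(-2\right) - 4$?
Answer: $-1080$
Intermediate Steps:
$C = 6$ ($C = 10 - 4 = 6$)
$j = 9$ ($j = 3^{2} = 9$)
$G{\left(r \right)} = 15$ ($G{\left(r \right)} = 9 + 6 = 15$)
$G{\left(\left(4 + 6\right)^{2} \right)} \left(-72\right) = 15 \left(-72\right) = -1080$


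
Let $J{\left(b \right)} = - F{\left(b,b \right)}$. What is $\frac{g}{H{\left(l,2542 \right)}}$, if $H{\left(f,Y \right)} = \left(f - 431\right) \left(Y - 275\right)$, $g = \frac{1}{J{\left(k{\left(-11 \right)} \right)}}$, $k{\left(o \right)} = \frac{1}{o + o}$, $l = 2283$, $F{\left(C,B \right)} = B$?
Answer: $\frac{11}{2099242} \approx 5.24 \cdot 10^{-6}$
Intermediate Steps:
$k{\left(o \right)} = \frac{1}{2 o}$
$J{\left(b \right)} = - b$
$g = 22$ ($g = \frac{1}{\left(-1\right) \frac{1}{2 \left(-11\right)}} = \frac{1}{\left(-1\right) \frac{1}{2} \left(- \frac{1}{11}\right)} = \frac{1}{\left(-1\right) \left(- \frac{1}{22}\right)} = \frac{1}{\frac{1}{22}} = 22$)
$H{\left(f,Y \right)} = \left(-431 + f\right) \left(-275 + Y\right)$
$\frac{g}{H{\left(l,2542 \right)}} = \frac{22}{118525 - 1095602 - 627825 + 2542 \cdot 2283} = \frac{22}{118525 - 1095602 - 627825 + 5803386} = \frac{22}{4198484} = 22 \cdot \frac{1}{4198484} = \frac{11}{2099242}$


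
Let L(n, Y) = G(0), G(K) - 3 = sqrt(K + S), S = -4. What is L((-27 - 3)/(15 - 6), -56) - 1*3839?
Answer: -3836 + 2*I ≈ -3836.0 + 2.0*I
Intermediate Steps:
G(K) = 3 + sqrt(-4 + K) (G(K) = 3 + sqrt(K - 4) = 3 + sqrt(-4 + K))
L(n, Y) = 3 + 2*I (L(n, Y) = 3 + sqrt(-4 + 0) = 3 + sqrt(-4) = 3 + 2*I)
L((-27 - 3)/(15 - 6), -56) - 1*3839 = (3 + 2*I) - 1*3839 = (3 + 2*I) - 3839 = -3836 + 2*I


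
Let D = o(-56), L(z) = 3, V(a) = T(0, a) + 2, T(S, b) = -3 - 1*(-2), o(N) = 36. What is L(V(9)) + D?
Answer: 39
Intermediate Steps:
T(S, b) = -1 (T(S, b) = -3 + 2 = -1)
V(a) = 1 (V(a) = -1 + 2 = 1)
D = 36
L(V(9)) + D = 3 + 36 = 39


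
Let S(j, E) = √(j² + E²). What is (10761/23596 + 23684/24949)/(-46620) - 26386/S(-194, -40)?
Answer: -48666109/1614413863440 - 13193*√9809/9809 ≈ -133.21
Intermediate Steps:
S(j, E) = √(E² + j²)
(10761/23596 + 23684/24949)/(-46620) - 26386/S(-194, -40) = (10761/23596 + 23684/24949)/(-46620) - 26386/√((-40)² + (-194)²) = (10761*(1/23596) + 23684*(1/24949))*(-1/46620) - 26386/√(1600 + 37636) = (633/1388 + 23684/24949)*(-1/46620) - 26386*√9809/19618 = (48666109/34629212)*(-1/46620) - 26386*√9809/19618 = -48666109/1614413863440 - 13193*√9809/9809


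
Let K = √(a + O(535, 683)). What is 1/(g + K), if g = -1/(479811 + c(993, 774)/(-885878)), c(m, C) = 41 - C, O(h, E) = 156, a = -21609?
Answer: -376545996085631498/3875933058819010394227379377 - 180670911239407523863681*I*√21453/3875933058819010394227379377 ≈ -9.715e-11 - 0.0068274*I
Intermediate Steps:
g = -885878/425054009791 (g = -1/(479811 + (41 - 1*774)/(-885878)) = -1/(479811 + (41 - 774)*(-1/885878)) = -1/(479811 - 733*(-1/885878)) = -1/(479811 + 733/885878) = -1/425054009791/885878 = -1*885878/425054009791 = -885878/425054009791 ≈ -2.0842e-6)
K = I*√21453 (K = √(-21609 + 156) = √(-21453) = I*√21453 ≈ 146.47*I)
1/(g + K) = 1/(-885878/425054009791 + I*√21453)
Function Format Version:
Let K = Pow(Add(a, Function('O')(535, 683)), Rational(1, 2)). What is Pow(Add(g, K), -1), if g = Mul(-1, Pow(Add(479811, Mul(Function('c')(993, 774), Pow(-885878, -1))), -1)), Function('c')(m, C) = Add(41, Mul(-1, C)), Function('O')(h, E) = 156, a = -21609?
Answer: Add(Rational(-376545996085631498, 3875933058819010394227379377), Mul(Rational(-180670911239407523863681, 3875933058819010394227379377), I, Pow(21453, Rational(1, 2)))) ≈ Add(-9.7150e-11, Mul(-0.0068274, I))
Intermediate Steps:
g = Rational(-885878, 425054009791) (g = Mul(-1, Pow(Add(479811, Mul(Add(41, Mul(-1, 774)), Pow(-885878, -1))), -1)) = Mul(-1, Pow(Add(479811, Mul(Add(41, -774), Rational(-1, 885878))), -1)) = Mul(-1, Pow(Add(479811, Mul(-733, Rational(-1, 885878))), -1)) = Mul(-1, Pow(Add(479811, Rational(733, 885878)), -1)) = Mul(-1, Pow(Rational(425054009791, 885878), -1)) = Mul(-1, Rational(885878, 425054009791)) = Rational(-885878, 425054009791) ≈ -2.0842e-6)
K = Mul(I, Pow(21453, Rational(1, 2))) (K = Pow(Add(-21609, 156), Rational(1, 2)) = Pow(-21453, Rational(1, 2)) = Mul(I, Pow(21453, Rational(1, 2))) ≈ Mul(146.47, I))
Pow(Add(g, K), -1) = Pow(Add(Rational(-885878, 425054009791), Mul(I, Pow(21453, Rational(1, 2)))), -1)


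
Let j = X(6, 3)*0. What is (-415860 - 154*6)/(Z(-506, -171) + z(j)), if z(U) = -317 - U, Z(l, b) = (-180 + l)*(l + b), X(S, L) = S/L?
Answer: -416784/464105 ≈ -0.89804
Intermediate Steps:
Z(l, b) = (-180 + l)*(b + l)
j = 0 (j = (6/3)*0 = (6*(⅓))*0 = 2*0 = 0)
(-415860 - 154*6)/(Z(-506, -171) + z(j)) = (-415860 - 154*6)/(((-506)² - 180*(-171) - 180*(-506) - 171*(-506)) + (-317 - 1*0)) = (-415860 - 924)/((256036 + 30780 + 91080 + 86526) + (-317 + 0)) = -416784/(464422 - 317) = -416784/464105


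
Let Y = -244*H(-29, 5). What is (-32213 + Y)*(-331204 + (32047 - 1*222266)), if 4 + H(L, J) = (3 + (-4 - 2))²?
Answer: 17432735159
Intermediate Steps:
H(L, J) = 5 (H(L, J) = -4 + (3 + (-4 - 2))² = -4 + (3 - 6)² = -4 + (-3)² = -4 + 9 = 5)
Y = -1220 (Y = -244*5 = -1220)
(-32213 + Y)*(-331204 + (32047 - 1*222266)) = (-32213 - 1220)*(-331204 + (32047 - 1*222266)) = -33433*(-331204 + (32047 - 222266)) = -33433*(-331204 - 190219) = -33433*(-521423) = 17432735159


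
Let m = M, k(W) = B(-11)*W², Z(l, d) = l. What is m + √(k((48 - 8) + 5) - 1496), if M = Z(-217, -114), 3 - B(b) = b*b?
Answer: -217 + I*√240446 ≈ -217.0 + 490.35*I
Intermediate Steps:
B(b) = 3 - b² (B(b) = 3 - b*b = 3 - b²)
k(W) = -118*W² (k(W) = (3 - 1*(-11)²)*W² = (3 - 1*121)*W² = (3 - 121)*W² = -118*W²)
M = -217
m = -217
m + √(k((48 - 8) + 5) - 1496) = -217 + √(-118*((48 - 8) + 5)² - 1496) = -217 + √(-118*(40 + 5)² - 1496) = -217 + √(-118*45² - 1496) = -217 + √(-118*2025 - 1496) = -217 + √(-238950 - 1496) = -217 + √(-240446) = -217 + I*√240446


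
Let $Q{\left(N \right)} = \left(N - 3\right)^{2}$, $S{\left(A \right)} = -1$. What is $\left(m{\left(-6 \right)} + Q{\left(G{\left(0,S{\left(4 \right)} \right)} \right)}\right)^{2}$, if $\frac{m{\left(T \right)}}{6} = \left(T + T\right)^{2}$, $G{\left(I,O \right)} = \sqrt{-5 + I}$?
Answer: $753244 - 10416 i \sqrt{5} \approx 7.5324 \cdot 10^{5} - 23291.0 i$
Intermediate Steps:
$m{\left(T \right)} = 24 T^{2}$ ($m{\left(T \right)} = 6 \left(T + T\right)^{2} = 6 \left(2 T\right)^{2} = 6 \cdot 4 T^{2} = 24 T^{2}$)
$Q{\left(N \right)} = \left(-3 + N\right)^{2}$
$\left(m{\left(-6 \right)} + Q{\left(G{\left(0,S{\left(4 \right)} \right)} \right)}\right)^{2} = \left(24 \left(-6\right)^{2} + \left(-3 + \sqrt{-5 + 0}\right)^{2}\right)^{2} = \left(24 \cdot 36 + \left(-3 + \sqrt{-5}\right)^{2}\right)^{2} = \left(864 + \left(-3 + i \sqrt{5}\right)^{2}\right)^{2}$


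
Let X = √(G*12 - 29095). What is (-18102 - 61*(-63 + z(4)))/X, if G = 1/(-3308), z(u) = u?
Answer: 14503*I*√310920574/3007696 ≈ 85.025*I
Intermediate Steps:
G = -1/3308 ≈ -0.00030230
X = 8*I*√310920574/827 (X = √(-1/3308*12 - 29095) = √(-3/827 - 29095) = √(-24061568/827) = 8*I*√310920574/827 ≈ 170.57*I)
(-18102 - 61*(-63 + z(4)))/X = (-18102 - 61*(-63 + 4))/((8*I*√310920574/827)) = (-18102 - 61*(-59))*(-I*√310920574/3007696) = (-18102 + 3599)*(-I*√310920574/3007696) = -(-14503)*I*√310920574/3007696 = 14503*I*√310920574/3007696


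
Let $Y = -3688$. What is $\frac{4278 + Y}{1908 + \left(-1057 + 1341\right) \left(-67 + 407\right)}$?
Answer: $\frac{295}{49234} \approx 0.0059918$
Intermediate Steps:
$\frac{4278 + Y}{1908 + \left(-1057 + 1341\right) \left(-67 + 407\right)} = \frac{4278 - 3688}{1908 + \left(-1057 + 1341\right) \left(-67 + 407\right)} = \frac{590}{1908 + 284 \cdot 340} = \frac{590}{1908 + 96560} = \frac{590}{98468} = 590 \cdot \frac{1}{98468} = \frac{295}{49234}$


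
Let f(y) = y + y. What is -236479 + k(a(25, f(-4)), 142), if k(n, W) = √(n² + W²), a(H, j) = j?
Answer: -236479 + 2*√5057 ≈ -2.3634e+5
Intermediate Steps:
f(y) = 2*y
k(n, W) = √(W² + n²)
-236479 + k(a(25, f(-4)), 142) = -236479 + √(142² + (2*(-4))²) = -236479 + √(20164 + (-8)²) = -236479 + √(20164 + 64) = -236479 + √20228 = -236479 + 2*√5057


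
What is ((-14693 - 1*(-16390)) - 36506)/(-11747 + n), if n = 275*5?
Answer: 34809/10372 ≈ 3.3561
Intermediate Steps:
n = 1375
((-14693 - 1*(-16390)) - 36506)/(-11747 + n) = ((-14693 - 1*(-16390)) - 36506)/(-11747 + 1375) = ((-14693 + 16390) - 36506)/(-10372) = (1697 - 36506)*(-1/10372) = -34809*(-1/10372) = 34809/10372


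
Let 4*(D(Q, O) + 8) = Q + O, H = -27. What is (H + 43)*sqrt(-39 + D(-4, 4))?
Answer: 16*I*sqrt(47) ≈ 109.69*I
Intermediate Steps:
D(Q, O) = -8 + O/4 + Q/4 (D(Q, O) = -8 + (Q + O)/4 = -8 + (O + Q)/4 = -8 + (O/4 + Q/4) = -8 + O/4 + Q/4)
(H + 43)*sqrt(-39 + D(-4, 4)) = (-27 + 43)*sqrt(-39 + (-8 + (1/4)*4 + (1/4)*(-4))) = 16*sqrt(-39 + (-8 + 1 - 1)) = 16*sqrt(-39 - 8) = 16*sqrt(-47) = 16*(I*sqrt(47)) = 16*I*sqrt(47)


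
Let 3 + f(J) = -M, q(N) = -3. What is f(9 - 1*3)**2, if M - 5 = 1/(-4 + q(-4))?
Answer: 3025/49 ≈ 61.735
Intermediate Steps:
M = 34/7 (M = 5 + 1/(-4 - 3) = 5 + 1/(-7) = 5 - 1/7 = 34/7 ≈ 4.8571)
f(J) = -55/7 (f(J) = -3 - 1*34/7 = -3 - 34/7 = -55/7)
f(9 - 1*3)**2 = (-55/7)**2 = 3025/49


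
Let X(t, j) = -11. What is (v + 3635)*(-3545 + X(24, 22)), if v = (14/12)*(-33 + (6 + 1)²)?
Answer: -38977316/3 ≈ -1.2992e+7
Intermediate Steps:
v = 56/3 (v = (14*(1/12))*(-33 + 7²) = 7*(-33 + 49)/6 = (7/6)*16 = 56/3 ≈ 18.667)
(v + 3635)*(-3545 + X(24, 22)) = (56/3 + 3635)*(-3545 - 11) = (10961/3)*(-3556) = -38977316/3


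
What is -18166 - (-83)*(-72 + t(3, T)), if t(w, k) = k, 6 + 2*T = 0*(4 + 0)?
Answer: -24391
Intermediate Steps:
T = -3 (T = -3 + (0*(4 + 0))/2 = -3 + (0*4)/2 = -3 + (1/2)*0 = -3 + 0 = -3)
-18166 - (-83)*(-72 + t(3, T)) = -18166 - (-83)*(-72 - 3) = -18166 - (-83)*(-75) = -18166 - 1*6225 = -18166 - 6225 = -24391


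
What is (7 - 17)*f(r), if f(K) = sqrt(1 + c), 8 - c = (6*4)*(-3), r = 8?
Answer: -90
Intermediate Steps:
c = 80 (c = 8 - 6*4*(-3) = 8 - 24*(-3) = 8 - 1*(-72) = 8 + 72 = 80)
f(K) = 9 (f(K) = sqrt(1 + 80) = sqrt(81) = 9)
(7 - 17)*f(r) = (7 - 17)*9 = -10*9 = -90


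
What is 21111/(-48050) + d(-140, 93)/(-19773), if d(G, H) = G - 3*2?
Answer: -13239113/30648150 ≈ -0.43197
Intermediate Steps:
d(G, H) = -6 + G (d(G, H) = G - 6 = -6 + G)
21111/(-48050) + d(-140, 93)/(-19773) = 21111/(-48050) + (-6 - 140)/(-19773) = 21111*(-1/48050) - 146*(-1/19773) = -681/1550 + 146/19773 = -13239113/30648150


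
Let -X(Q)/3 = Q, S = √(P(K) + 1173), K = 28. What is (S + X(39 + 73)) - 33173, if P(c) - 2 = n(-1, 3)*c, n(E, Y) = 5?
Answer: -33509 + √1315 ≈ -33473.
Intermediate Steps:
P(c) = 2 + 5*c
S = √1315 (S = √((2 + 5*28) + 1173) = √((2 + 140) + 1173) = √(142 + 1173) = √1315 ≈ 36.263)
X(Q) = -3*Q
(S + X(39 + 73)) - 33173 = (√1315 - 3*(39 + 73)) - 33173 = (√1315 - 3*112) - 33173 = (√1315 - 336) - 33173 = (-336 + √1315) - 33173 = -33509 + √1315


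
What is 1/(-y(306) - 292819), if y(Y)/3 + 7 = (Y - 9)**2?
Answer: -1/557425 ≈ -1.7940e-6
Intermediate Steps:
y(Y) = -21 + 3*(-9 + Y)**2 (y(Y) = -21 + 3*(Y - 9)**2 = -21 + 3*(-9 + Y)**2)
1/(-y(306) - 292819) = 1/(-(-21 + 3*(-9 + 306)**2) - 292819) = 1/(-(-21 + 3*297**2) - 292819) = 1/(-(-21 + 3*88209) - 292819) = 1/(-(-21 + 264627) - 292819) = 1/(-1*264606 - 292819) = 1/(-264606 - 292819) = 1/(-557425) = -1/557425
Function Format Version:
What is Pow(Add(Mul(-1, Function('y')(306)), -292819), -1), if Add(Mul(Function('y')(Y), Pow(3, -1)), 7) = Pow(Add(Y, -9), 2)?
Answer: Rational(-1, 557425) ≈ -1.7940e-6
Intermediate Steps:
Function('y')(Y) = Add(-21, Mul(3, Pow(Add(-9, Y), 2))) (Function('y')(Y) = Add(-21, Mul(3, Pow(Add(Y, -9), 2))) = Add(-21, Mul(3, Pow(Add(-9, Y), 2))))
Pow(Add(Mul(-1, Function('y')(306)), -292819), -1) = Pow(Add(Mul(-1, Add(-21, Mul(3, Pow(Add(-9, 306), 2)))), -292819), -1) = Pow(Add(Mul(-1, Add(-21, Mul(3, Pow(297, 2)))), -292819), -1) = Pow(Add(Mul(-1, Add(-21, Mul(3, 88209))), -292819), -1) = Pow(Add(Mul(-1, Add(-21, 264627)), -292819), -1) = Pow(Add(Mul(-1, 264606), -292819), -1) = Pow(Add(-264606, -292819), -1) = Pow(-557425, -1) = Rational(-1, 557425)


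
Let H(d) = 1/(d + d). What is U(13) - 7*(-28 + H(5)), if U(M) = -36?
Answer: 1593/10 ≈ 159.30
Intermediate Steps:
H(d) = 1/(2*d)
U(13) - 7*(-28 + H(5)) = -36 - 7*(-28 + (½)/5) = -36 - 7*(-28 + (½)*(⅕)) = -36 - 7*(-28 + ⅒) = -36 - 7*(-279/10) = -36 + 1953/10 = 1593/10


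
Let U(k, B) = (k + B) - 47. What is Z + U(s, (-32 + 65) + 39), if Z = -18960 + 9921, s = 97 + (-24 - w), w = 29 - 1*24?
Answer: -8946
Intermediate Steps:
w = 5 (w = 29 - 24 = 5)
s = 68 (s = 97 + (-24 - 1*5) = 97 + (-24 - 5) = 97 - 29 = 68)
Z = -9039
U(k, B) = -47 + B + k (U(k, B) = (B + k) - 47 = -47 + B + k)
Z + U(s, (-32 + 65) + 39) = -9039 + (-47 + ((-32 + 65) + 39) + 68) = -9039 + (-47 + (33 + 39) + 68) = -9039 + (-47 + 72 + 68) = -9039 + 93 = -8946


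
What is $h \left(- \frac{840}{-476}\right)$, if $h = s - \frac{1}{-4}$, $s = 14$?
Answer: $\frac{855}{34} \approx 25.147$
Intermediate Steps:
$h = \frac{57}{4}$ ($h = 14 - \frac{1}{-4} = 14 - - \frac{1}{4} = 14 + \frac{1}{4} = \frac{57}{4} \approx 14.25$)
$h \left(- \frac{840}{-476}\right) = \frac{57 \left(- \frac{840}{-476}\right)}{4} = \frac{57 \left(\left(-840\right) \left(- \frac{1}{476}\right)\right)}{4} = \frac{57}{4} \cdot \frac{30}{17} = \frac{855}{34}$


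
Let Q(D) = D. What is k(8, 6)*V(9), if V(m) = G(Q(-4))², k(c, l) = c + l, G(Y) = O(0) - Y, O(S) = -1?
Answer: 126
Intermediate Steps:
G(Y) = -1 - Y
V(m) = 9 (V(m) = (-1 - 1*(-4))² = (-1 + 4)² = 3² = 9)
k(8, 6)*V(9) = (8 + 6)*9 = 14*9 = 126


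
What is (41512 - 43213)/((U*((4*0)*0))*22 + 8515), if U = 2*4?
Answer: -1701/8515 ≈ -0.19977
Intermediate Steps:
U = 8
(41512 - 43213)/((U*((4*0)*0))*22 + 8515) = (41512 - 43213)/((8*((4*0)*0))*22 + 8515) = -1701/((8*(0*0))*22 + 8515) = -1701/((8*0)*22 + 8515) = -1701/(0*22 + 8515) = -1701/(0 + 8515) = -1701/8515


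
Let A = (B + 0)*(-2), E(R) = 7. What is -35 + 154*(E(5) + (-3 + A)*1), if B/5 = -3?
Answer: 5201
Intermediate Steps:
B = -15 (B = 5*(-3) = -15)
A = 30 (A = (-15 + 0)*(-2) = -15*(-2) = 30)
-35 + 154*(E(5) + (-3 + A)*1) = -35 + 154*(7 + (-3 + 30)*1) = -35 + 154*(7 + 27*1) = -35 + 154*(7 + 27) = -35 + 154*34 = -35 + 5236 = 5201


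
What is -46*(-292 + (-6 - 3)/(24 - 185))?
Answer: 94006/7 ≈ 13429.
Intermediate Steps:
-46*(-292 + (-6 - 3)/(24 - 185)) = -46*(-292 - 9/(-161)) = -46*(-292 - 9*(-1/161)) = -46*(-292 + 9/161) = -46*(-47003/161) = 94006/7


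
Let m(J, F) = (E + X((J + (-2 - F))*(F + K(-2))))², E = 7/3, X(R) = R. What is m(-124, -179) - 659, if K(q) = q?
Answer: 827822053/9 ≈ 9.1980e+7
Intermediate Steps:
E = 7/3 (E = 7*(⅓) = 7/3 ≈ 2.3333)
m(J, F) = (7/3 + (-2 + F)*(-2 + J - F))² (m(J, F) = (7/3 + (J + (-2 - F))*(F - 2))² = (7/3 + (-2 + J - F)*(-2 + F))² = (7/3 + (-2 + F)*(-2 + J - F))²)
m(-124, -179) - 659 = (-19 + 3*(-179)² + 6*(-124) - 3*(-179)*(-124))²/9 - 659 = (-19 + 3*32041 - 744 - 66588)²/9 - 659 = (-19 + 96123 - 744 - 66588)²/9 - 659 = (⅑)*28772² - 659 = (⅑)*827827984 - 659 = 827827984/9 - 659 = 827822053/9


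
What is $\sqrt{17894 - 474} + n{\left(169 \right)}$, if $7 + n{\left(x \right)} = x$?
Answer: $162 + 2 \sqrt{4355} \approx 293.98$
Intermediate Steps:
$n{\left(x \right)} = -7 + x$
$\sqrt{17894 - 474} + n{\left(169 \right)} = \sqrt{17894 - 474} + \left(-7 + 169\right) = \sqrt{17420} + 162 = 2 \sqrt{4355} + 162 = 162 + 2 \sqrt{4355}$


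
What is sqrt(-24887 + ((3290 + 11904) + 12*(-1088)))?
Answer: I*sqrt(22749) ≈ 150.83*I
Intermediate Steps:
sqrt(-24887 + ((3290 + 11904) + 12*(-1088))) = sqrt(-24887 + (15194 - 13056)) = sqrt(-24887 + 2138) = sqrt(-22749) = I*sqrt(22749)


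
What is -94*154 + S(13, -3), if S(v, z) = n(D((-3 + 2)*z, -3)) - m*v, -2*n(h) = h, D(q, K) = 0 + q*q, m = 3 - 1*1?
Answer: -29013/2 ≈ -14507.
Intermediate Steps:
m = 2 (m = 3 - 1 = 2)
D(q, K) = q² (D(q, K) = 0 + q² = q²)
n(h) = -h/2
S(v, z) = -2*v - z²/2 (S(v, z) = -z²*(-3 + 2)²/2 - 2*v = -z²/2 - 2*v = -2*v - z²/2)
-94*154 + S(13, -3) = -94*154 + (-2*13 - ½*(-3)²) = -14476 + (-26 - ½*9) = -14476 + (-26 - 9/2) = -14476 - 61/2 = -29013/2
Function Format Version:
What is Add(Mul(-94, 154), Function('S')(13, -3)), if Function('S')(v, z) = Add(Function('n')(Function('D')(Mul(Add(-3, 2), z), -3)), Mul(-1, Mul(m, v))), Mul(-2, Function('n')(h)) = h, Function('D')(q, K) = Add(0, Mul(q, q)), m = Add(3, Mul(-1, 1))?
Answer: Rational(-29013, 2) ≈ -14507.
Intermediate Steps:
m = 2 (m = Add(3, -1) = 2)
Function('D')(q, K) = Pow(q, 2) (Function('D')(q, K) = Add(0, Pow(q, 2)) = Pow(q, 2))
Function('n')(h) = Mul(Rational(-1, 2), h)
Function('S')(v, z) = Add(Mul(-2, v), Mul(Rational(-1, 2), Pow(z, 2))) (Function('S')(v, z) = Add(Mul(Rational(-1, 2), Pow(Mul(Add(-3, 2), z), 2)), Mul(-1, Mul(2, v))) = Add(Mul(Rational(-1, 2), Pow(Mul(-1, z), 2)), Mul(-2, v)) = Add(Mul(Rational(-1, 2), Pow(z, 2)), Mul(-2, v)) = Add(Mul(-2, v), Mul(Rational(-1, 2), Pow(z, 2))))
Add(Mul(-94, 154), Function('S')(13, -3)) = Add(Mul(-94, 154), Add(Mul(-2, 13), Mul(Rational(-1, 2), Pow(-3, 2)))) = Add(-14476, Add(-26, Mul(Rational(-1, 2), 9))) = Add(-14476, Add(-26, Rational(-9, 2))) = Add(-14476, Rational(-61, 2)) = Rational(-29013, 2)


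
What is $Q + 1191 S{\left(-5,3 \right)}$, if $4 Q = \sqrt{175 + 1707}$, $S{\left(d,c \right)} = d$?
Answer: $-5955 + \frac{\sqrt{1882}}{4} \approx -5944.2$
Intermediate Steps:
$Q = \frac{\sqrt{1882}}{4}$ ($Q = \frac{\sqrt{175 + 1707}}{4} = \frac{\sqrt{1882}}{4} \approx 10.846$)
$Q + 1191 S{\left(-5,3 \right)} = \frac{\sqrt{1882}}{4} + 1191 \left(-5\right) = \frac{\sqrt{1882}}{4} - 5955 = -5955 + \frac{\sqrt{1882}}{4}$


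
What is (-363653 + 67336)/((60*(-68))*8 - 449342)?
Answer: 296317/481982 ≈ 0.61479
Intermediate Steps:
(-363653 + 67336)/((60*(-68))*8 - 449342) = -296317/(-4080*8 - 449342) = -296317/(-32640 - 449342) = -296317/(-481982) = -296317*(-1/481982) = 296317/481982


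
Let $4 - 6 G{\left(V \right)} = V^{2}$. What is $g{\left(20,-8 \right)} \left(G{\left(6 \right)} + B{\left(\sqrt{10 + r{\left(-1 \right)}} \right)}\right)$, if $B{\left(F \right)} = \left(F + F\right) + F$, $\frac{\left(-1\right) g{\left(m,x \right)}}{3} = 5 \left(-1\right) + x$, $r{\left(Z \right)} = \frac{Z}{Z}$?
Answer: $-208 + 117 \sqrt{11} \approx 180.05$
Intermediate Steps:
$r{\left(Z \right)} = 1$
$g{\left(m,x \right)} = 15 - 3 x$ ($g{\left(m,x \right)} = - 3 \left(5 \left(-1\right) + x\right) = - 3 \left(-5 + x\right) = 15 - 3 x$)
$G{\left(V \right)} = \frac{2}{3} - \frac{V^{2}}{6}$
$B{\left(F \right)} = 3 F$ ($B{\left(F \right)} = 2 F + F = 3 F$)
$g{\left(20,-8 \right)} \left(G{\left(6 \right)} + B{\left(\sqrt{10 + r{\left(-1 \right)}} \right)}\right) = \left(15 - -24\right) \left(\left(\frac{2}{3} - \frac{6^{2}}{6}\right) + 3 \sqrt{10 + 1}\right) = \left(15 + 24\right) \left(\left(\frac{2}{3} - 6\right) + 3 \sqrt{11}\right) = 39 \left(\left(\frac{2}{3} - 6\right) + 3 \sqrt{11}\right) = 39 \left(- \frac{16}{3} + 3 \sqrt{11}\right) = -208 + 117 \sqrt{11}$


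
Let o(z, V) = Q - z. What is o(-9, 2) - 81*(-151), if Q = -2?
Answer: 12238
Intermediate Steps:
o(z, V) = -2 - z
o(-9, 2) - 81*(-151) = (-2 - 1*(-9)) - 81*(-151) = (-2 + 9) + 12231 = 7 + 12231 = 12238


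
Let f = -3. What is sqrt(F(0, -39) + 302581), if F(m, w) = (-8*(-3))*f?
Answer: sqrt(302509) ≈ 550.01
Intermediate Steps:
F(m, w) = -72 (F(m, w) = -8*(-3)*(-3) = 24*(-3) = -72)
sqrt(F(0, -39) + 302581) = sqrt(-72 + 302581) = sqrt(302509)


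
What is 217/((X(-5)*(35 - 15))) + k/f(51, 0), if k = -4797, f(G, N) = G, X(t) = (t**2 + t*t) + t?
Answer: -1435411/15300 ≈ -93.818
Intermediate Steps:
X(t) = t + 2*t**2 (X(t) = (t**2 + t**2) + t = 2*t**2 + t = t + 2*t**2)
217/((X(-5)*(35 - 15))) + k/f(51, 0) = 217/(((-5*(1 + 2*(-5)))*(35 - 15))) - 4797/51 = 217/((-5*(1 - 10)*20)) - 4797*1/51 = 217/((-5*(-9)*20)) - 1599/17 = 217/((45*20)) - 1599/17 = 217/900 - 1599/17 = -1435411/15300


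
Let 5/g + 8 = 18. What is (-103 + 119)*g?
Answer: 8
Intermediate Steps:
g = ½ (g = 5/(-8 + 18) = 5/10 = 5*(⅒) = ½ ≈ 0.50000)
(-103 + 119)*g = (-103 + 119)*(½) = 16*(½) = 8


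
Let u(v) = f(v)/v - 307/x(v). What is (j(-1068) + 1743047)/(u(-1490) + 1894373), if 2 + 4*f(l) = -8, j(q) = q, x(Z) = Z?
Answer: 5191097420/5645232159 ≈ 0.91955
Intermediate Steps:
f(l) = -5/2 (f(l) = -½ + (¼)*(-8) = -½ - 2 = -5/2)
u(v) = -619/(2*v) (u(v) = -5/(2*v) - 307/v = -619/(2*v))
(j(-1068) + 1743047)/(u(-1490) + 1894373) = (-1068 + 1743047)/(-619/2/(-1490) + 1894373) = 1741979/(-619/2*(-1/1490) + 1894373) = 1741979/(619/2980 + 1894373) = 1741979/(5645232159/2980) = 1741979*(2980/5645232159) = 5191097420/5645232159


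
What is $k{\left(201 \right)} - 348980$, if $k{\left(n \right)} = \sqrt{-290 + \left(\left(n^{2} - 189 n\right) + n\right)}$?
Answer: $-348980 + \sqrt{2323} \approx -3.4893 \cdot 10^{5}$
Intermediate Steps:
$k{\left(n \right)} = \sqrt{-290 + n^{2} - 188 n}$ ($k{\left(n \right)} = \sqrt{-290 + \left(n^{2} - 188 n\right)} = \sqrt{-290 + n^{2} - 188 n}$)
$k{\left(201 \right)} - 348980 = \sqrt{-290 + 201^{2} - 37788} - 348980 = \sqrt{-290 + 40401 - 37788} - 348980 = \sqrt{2323} - 348980 = -348980 + \sqrt{2323}$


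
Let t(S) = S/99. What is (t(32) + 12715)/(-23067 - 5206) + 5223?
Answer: 2088294172/399861 ≈ 5222.5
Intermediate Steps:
t(S) = S/99 (t(S) = S*(1/99) = S/99)
(t(32) + 12715)/(-23067 - 5206) + 5223 = ((1/99)*32 + 12715)/(-23067 - 5206) + 5223 = (32/99 + 12715)/(-28273) + 5223 = (1258817/99)*(-1/28273) + 5223 = -179831/399861 + 5223 = 2088294172/399861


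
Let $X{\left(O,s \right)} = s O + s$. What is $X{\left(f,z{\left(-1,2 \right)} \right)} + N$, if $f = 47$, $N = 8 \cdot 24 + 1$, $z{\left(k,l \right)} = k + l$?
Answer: $241$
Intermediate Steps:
$N = 193$ ($N = 192 + 1 = 193$)
$X{\left(O,s \right)} = s + O s$ ($X{\left(O,s \right)} = O s + s = s + O s$)
$X{\left(f,z{\left(-1,2 \right)} \right)} + N = \left(-1 + 2\right) \left(1 + 47\right) + 193 = 1 \cdot 48 + 193 = 48 + 193 = 241$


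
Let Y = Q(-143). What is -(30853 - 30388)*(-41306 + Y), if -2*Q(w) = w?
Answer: 38348085/2 ≈ 1.9174e+7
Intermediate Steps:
Q(w) = -w/2
Y = 143/2 (Y = -½*(-143) = 143/2 ≈ 71.500)
-(30853 - 30388)*(-41306 + Y) = -(30853 - 30388)*(-41306 + 143/2) = -465*(-82469)/2 = -1*(-38348085/2) = 38348085/2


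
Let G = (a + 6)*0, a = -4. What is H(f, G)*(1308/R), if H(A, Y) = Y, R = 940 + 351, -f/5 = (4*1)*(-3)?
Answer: 0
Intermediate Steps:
f = 60 (f = -5*4*1*(-3) = -20*(-3) = -5*(-12) = 60)
R = 1291
G = 0 (G = (-4 + 6)*0 = 2*0 = 0)
H(f, G)*(1308/R) = 0*(1308/1291) = 0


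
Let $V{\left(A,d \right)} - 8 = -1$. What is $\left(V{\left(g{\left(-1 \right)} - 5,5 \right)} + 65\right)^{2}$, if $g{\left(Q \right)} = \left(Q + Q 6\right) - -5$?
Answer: $5184$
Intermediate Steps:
$g{\left(Q \right)} = 5 + 7 Q$ ($g{\left(Q \right)} = \left(Q + 6 Q\right) + 5 = 7 Q + 5 = 5 + 7 Q$)
$V{\left(A,d \right)} = 7$ ($V{\left(A,d \right)} = 8 - 1 = 7$)
$\left(V{\left(g{\left(-1 \right)} - 5,5 \right)} + 65\right)^{2} = \left(7 + 65\right)^{2} = 72^{2} = 5184$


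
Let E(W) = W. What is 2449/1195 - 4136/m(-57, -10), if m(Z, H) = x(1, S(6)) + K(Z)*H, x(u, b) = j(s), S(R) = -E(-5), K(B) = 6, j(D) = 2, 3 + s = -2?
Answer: 2542281/34655 ≈ 73.360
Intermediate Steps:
s = -5 (s = -3 - 2 = -5)
S(R) = 5 (S(R) = -1*(-5) = 5)
x(u, b) = 2
m(Z, H) = 2 + 6*H
2449/1195 - 4136/m(-57, -10) = 2449/1195 - 4136/(2 + 6*(-10)) = 2449*(1/1195) - 4136/(2 - 60) = 2449/1195 - 4136/(-58) = 2449/1195 - 4136*(-1/58) = 2449/1195 + 2068/29 = 2542281/34655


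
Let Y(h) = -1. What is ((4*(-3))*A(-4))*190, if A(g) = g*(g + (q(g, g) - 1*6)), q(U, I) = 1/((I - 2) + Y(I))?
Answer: -647520/7 ≈ -92503.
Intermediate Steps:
q(U, I) = 1/(-3 + I) (q(U, I) = 1/((I - 2) - 1) = 1/((-2 + I) - 1) = 1/(-3 + I))
A(g) = g*(-6 + g + 1/(-3 + g)) (A(g) = g*(g + (1/(-3 + g) - 1*6)) = g*(g + (1/(-3 + g) - 6)) = g*(g + (-6 + 1/(-3 + g))) = g*(-6 + g + 1/(-3 + g)))
((4*(-3))*A(-4))*190 = ((4*(-3))*(-4*(19 + (-4)**2 - 9*(-4))/(-3 - 4)))*190 = -(-48)*(19 + 16 + 36)/(-7)*190 = -(-48)*(-1)*71/7*190 = -12*284/7*190 = -3408/7*190 = -647520/7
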